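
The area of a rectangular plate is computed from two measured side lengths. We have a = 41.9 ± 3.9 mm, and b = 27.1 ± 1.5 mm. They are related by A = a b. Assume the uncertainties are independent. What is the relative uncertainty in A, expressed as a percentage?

Relative error in a monomial: (δA/A)² = Σ (nᵢ · δxᵢ/xᵢ)².
  (1·δa/a)² = (1×0.0931)² = 0.00866;  (1·δb/b)² = (1×0.0554)² = 0.00306
δA/A = √(0.0117) = 0.108

10.8%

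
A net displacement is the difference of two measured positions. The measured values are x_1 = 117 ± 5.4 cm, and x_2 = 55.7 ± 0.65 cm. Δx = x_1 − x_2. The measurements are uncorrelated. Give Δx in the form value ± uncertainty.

Each term contributes (cᵢ δxᵢ)² to (δΔx)²:
  (δx_1)² = 29.2;  (δx_2)² = 0.423
δΔx = √(29.6) = 5.44 cm
Δx = 61.3 cm.

61.3 ± 5.44 cm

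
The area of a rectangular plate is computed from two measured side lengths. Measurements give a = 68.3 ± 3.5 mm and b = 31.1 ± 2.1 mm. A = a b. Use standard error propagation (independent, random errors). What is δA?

180 mm^2

A is a product of powers, so relative uncertainties combine in quadrature:
  (1·δa/a)² = (1×0.0512)² = 0.00263;  (1·δb/b)² = (1×0.0675)² = 0.00456
δA/A = √(0.00719) = 0.0848
A = 2120 mm^2, so δA = 0.0848 × 2120 = 180 mm^2.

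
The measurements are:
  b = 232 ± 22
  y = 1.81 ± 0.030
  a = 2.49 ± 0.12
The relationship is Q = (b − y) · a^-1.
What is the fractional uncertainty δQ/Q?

0.107

Let u = b − y = 230. δu = √(δb² + δy²) = √(484 + 0.000900) = 22.0, so δu/u = 0.0956.
Q is then a monomial in u, a:
δQ/Q = √((δu/u)² + (-1·δa/a)²) = √(0.00913 + 0.00232) = 0.107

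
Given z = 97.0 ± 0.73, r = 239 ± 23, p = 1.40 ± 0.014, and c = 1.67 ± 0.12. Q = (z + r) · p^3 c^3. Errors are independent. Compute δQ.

980

Let u = z + r = 336. δu = √(δz² + δr²) = √(0.533 + 529) = 23.0, so δu/u = 0.0685.
Q is then a monomial in u, p, c:
δQ/Q = √((δu/u)² + (3·δp/p)² + (3·δc/c)²) = √(0.00469 + 0.000900 + 0.0465) = 0.228
Q = 4290, so δQ = 0.228 × 4290 = 980.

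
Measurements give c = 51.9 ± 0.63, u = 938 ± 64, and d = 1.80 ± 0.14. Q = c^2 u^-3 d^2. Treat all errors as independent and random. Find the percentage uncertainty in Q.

25.8%

Each factor contributes (exponent × relative error)² to (δQ/Q)²:
  (2·δc/c)² = (2×0.0121)² = 0.000589;  (-3·δu/u)² = (-3×0.0682)² = 0.0419;  (2·δd/d)² = (2×0.0778)² = 0.0242
δQ/Q = √(0.0667) = 0.258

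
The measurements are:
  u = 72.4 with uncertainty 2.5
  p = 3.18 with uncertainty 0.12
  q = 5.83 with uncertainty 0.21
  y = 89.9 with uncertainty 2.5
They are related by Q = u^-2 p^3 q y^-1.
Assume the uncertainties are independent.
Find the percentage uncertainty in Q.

Q is a product of powers, so relative uncertainties combine in quadrature:
  (-2·δu/u)² = (-2×0.0345)² = 0.00477;  (3·δp/p)² = (3×0.0377)² = 0.0128;  (1·δq/q)² = (1×0.0360)² = 0.00130;  (-1·δy/y)² = (-1×0.0278)² = 0.000773
δQ/Q = √(0.0197) = 0.140

14.0%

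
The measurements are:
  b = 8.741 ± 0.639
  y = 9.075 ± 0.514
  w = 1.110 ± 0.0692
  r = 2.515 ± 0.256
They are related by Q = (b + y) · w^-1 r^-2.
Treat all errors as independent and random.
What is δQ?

0.553

Let u = b + y = 17.82. δu = √(δb² + δy²) = √(0.408 + 0.264) = 0.820, so δu/u = 0.0460.
Q is then a monomial in u, w, r:
δQ/Q = √((δu/u)² + (-1·δw/w)² + (-2·δr/r)²) = √(0.00212 + 0.00389 + 0.0414) = 0.218
Q = 2.538, so δQ = 0.218 × 2.538 = 0.553.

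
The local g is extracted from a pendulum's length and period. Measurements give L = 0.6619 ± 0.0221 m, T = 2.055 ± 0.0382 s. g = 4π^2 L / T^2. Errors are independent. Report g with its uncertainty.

6.188 ± 0.309 m/s^2

For a monomial g ∝ L, T^-2, fractional errors add in quadrature:
  (1·δL/L)² = (1×0.0334)² = 0.00111;  (-2·δT/T)² = (-2×0.0186)² = 0.00138
δg/g = √(0.00250) = 0.0500
g = 6.188 m/s^2, so δg = 0.0500 × 6.188 = 0.309 m/s^2.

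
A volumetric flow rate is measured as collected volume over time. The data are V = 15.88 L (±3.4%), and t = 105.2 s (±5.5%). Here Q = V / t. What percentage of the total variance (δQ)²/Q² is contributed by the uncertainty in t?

72.4%

(δQ/Q)² = (1·δV/V)² + (-1·δt/t)²
  V term: (1×0.0340)² = 0.00116
  t term: (-1×0.0550)² = 0.00302
Total = 0.00418. Share from t = 0.00302/0.00418 = 0.724.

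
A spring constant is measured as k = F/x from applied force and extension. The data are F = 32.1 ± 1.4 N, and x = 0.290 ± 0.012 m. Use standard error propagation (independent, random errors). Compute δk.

Products/powers → add relative errors in quadrature, weighted by exponent:
  (1·δF/F)² = (1×0.0436)² = 0.00190;  (-1·δx/x)² = (-1×0.0414)² = 0.00171
δk/k = √(0.00361) = 0.0601
k = 111 N/m, so δk = 0.0601 × 111 = 6.65 N/m.

6.65 N/m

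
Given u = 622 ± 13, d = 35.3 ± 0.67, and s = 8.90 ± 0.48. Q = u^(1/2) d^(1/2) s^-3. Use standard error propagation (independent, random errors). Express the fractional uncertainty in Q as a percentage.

16.2%

Products/powers → add relative errors in quadrature, weighted by exponent:
  (½·δu/u)² = (0.5×0.0209)² = 0.000109;  (½·δd/d)² = (0.5×0.0190)² = 9.01e-05;  (-3·δs/s)² = (-3×0.0539)² = 0.0262
δQ/Q = √(0.0264) = 0.162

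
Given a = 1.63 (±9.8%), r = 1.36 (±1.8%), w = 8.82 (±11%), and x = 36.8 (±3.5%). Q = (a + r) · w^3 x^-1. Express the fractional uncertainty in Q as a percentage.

Let u = a + r = 2.99. δu = √(δa² + δr²) = √(0.0255 + 0.000599) = 0.162, so δu/u = 0.0540.
Q is then a monomial in u, w, x:
δQ/Q = √((δu/u)² + (3·δw/w)² + (-1·δx/x)²) = √(0.00292 + 0.109 + 0.00123) = 0.336

33.6%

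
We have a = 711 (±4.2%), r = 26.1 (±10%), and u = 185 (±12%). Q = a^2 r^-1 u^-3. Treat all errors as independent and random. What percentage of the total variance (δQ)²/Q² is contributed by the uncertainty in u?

88.4%

(δQ/Q)² = (2·δa/a)² + (-1·δr/r)² + (-3·δu/u)²
  a term: (2×0.0420)² = 0.00706
  r term: (-1×0.100)² = 0.0100
  u term: (-3×0.120)² = 0.130
Total = 0.147. Share from u = 0.130/0.147 = 0.884.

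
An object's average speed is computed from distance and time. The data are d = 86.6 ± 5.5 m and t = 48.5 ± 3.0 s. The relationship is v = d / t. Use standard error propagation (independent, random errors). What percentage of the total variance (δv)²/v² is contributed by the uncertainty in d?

(δv/v)² = (1·δd/d)² + (-1·δt/t)²
  d term: (1×0.0635)² = 0.00403
  t term: (-1×0.0619)² = 0.00383
Total = 0.00786. Share from d = 0.00403/0.00786 = 0.513.

51.3%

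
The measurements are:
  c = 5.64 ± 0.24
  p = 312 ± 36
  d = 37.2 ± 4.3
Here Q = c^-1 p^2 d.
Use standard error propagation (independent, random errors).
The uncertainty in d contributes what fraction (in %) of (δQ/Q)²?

19.5%

(δQ/Q)² = (-1·δc/c)² + (2·δp/p)² + (1·δd/d)²
  c term: (-1×0.0426)² = 0.00181
  p term: (2×0.115)² = 0.0533
  d term: (1×0.116)² = 0.0134
Total = 0.0684. Share from d = 0.0134/0.0684 = 0.195.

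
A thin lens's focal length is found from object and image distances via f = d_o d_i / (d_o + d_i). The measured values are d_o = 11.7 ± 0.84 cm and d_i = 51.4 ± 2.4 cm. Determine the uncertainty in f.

∂f/∂d_o = (d_i/(d_o+d_i))² = 0.664;  ∂f/∂d_i = (d_o/(d_o+d_i))² = 0.0344
δf = √((∂f/∂d_o · δd_o)² + (∂f/∂d_i · δd_i)²) = √(0.311 + 0.00681) = 0.563 cm

0.563 cm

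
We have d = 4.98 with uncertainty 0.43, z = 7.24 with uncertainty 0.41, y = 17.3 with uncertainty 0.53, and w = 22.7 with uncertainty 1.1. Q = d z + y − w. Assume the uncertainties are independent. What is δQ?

3.92

Let p = d·z = 36.1. δp/p = √((1·δd/d)² + (1·δz/z)²) = √(0.00746 + 0.00321) = 0.103, so δp = 3.72.
Q = p + y − w: δQ = √(δp² + δy² + δw²) = √(13.9 + 0.281 + 1.21) = 3.92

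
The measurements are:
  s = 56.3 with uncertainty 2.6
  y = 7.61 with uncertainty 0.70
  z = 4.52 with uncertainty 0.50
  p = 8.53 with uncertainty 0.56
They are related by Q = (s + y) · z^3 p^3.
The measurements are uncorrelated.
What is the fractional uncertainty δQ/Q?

Let u = s + y = 63.9. δu = √(δs² + δy²) = √(6.76 + 0.490) = 2.69, so δu/u = 0.0421.
Q is then a monomial in u, z, p:
δQ/Q = √((δu/u)² + (3·δz/z)² + (3·δp/p)²) = √(0.00178 + 0.110 + 0.0388) = 0.388

0.388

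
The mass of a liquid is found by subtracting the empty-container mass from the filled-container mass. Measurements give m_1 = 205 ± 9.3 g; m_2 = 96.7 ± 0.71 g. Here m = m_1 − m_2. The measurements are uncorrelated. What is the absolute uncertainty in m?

9.33 g

m is a linear combination, so absolute uncertainties add in quadrature:
  (δm_1)² = 86.5;  (δm_2)² = 0.504
δm = √(87.0) = 9.33 g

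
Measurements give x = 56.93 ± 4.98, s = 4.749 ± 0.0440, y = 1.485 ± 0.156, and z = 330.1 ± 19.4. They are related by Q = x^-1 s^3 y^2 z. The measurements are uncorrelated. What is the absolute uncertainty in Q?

324

Since Q is a product/quotient, work with relative uncertainties:
  (-1·δx/x)² = (-1×0.0875)² = 0.00765;  (3·δs/s)² = (3×0.00927)² = 0.000773;  (2·δy/y)² = (2×0.105)² = 0.0441;  (1·δz/z)² = (1×0.0588)² = 0.00345
δQ/Q = √(0.0560) = 0.237
Q = 1370, so δQ = 0.237 × 1370 = 324.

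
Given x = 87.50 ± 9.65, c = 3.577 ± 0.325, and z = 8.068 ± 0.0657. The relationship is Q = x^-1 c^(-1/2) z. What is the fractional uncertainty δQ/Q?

Relative error in a monomial: (δQ/Q)² = Σ (nᵢ · δxᵢ/xᵢ)².
  (-1·δx/x)² = (-1×0.110)² = 0.0122;  (−½·δc/c)² = (-0.5×0.0909)² = 0.00206;  (1·δz/z)² = (1×0.00814)² = 6.63e-05
δQ/Q = √(0.0143) = 0.120

0.120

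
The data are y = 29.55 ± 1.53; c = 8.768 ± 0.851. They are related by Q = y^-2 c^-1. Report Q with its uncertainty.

(1.306 ± 0.185) × 10^-4

Q is a product of powers, so relative uncertainties combine in quadrature:
  (-2·δy/y)² = (-2×0.0518)² = 0.0107;  (-1·δc/c)² = (-1×0.0971)² = 0.00942
δQ/Q = √(0.0201) = 0.142
Q = 0.0001306, so δQ = 0.142 × 0.0001306 = 1.85e-05.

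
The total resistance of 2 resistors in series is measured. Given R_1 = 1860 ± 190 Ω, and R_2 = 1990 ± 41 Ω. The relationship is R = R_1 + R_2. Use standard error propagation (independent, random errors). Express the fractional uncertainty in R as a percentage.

5.05%

Each term contributes (cᵢ δxᵢ)² to (δR)²:
  (δR_1)² = 36100;  (δR_2)² = 1680
δR = √(37800) = 194 Ω
R = 3850 Ω, so δR/R = 194/3850 = 0.0505.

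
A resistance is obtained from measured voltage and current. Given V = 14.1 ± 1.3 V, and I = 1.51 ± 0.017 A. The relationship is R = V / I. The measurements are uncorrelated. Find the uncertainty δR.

Each factor contributes (exponent × relative error)² to (δR/R)²:
  (1·δV/V)² = (1×0.0922)² = 0.00850;  (-1·δI/I)² = (-1×0.0113)² = 0.000127
δR/R = √(0.00863) = 0.0929
R = 9.34 Ω, so δR = 0.0929 × 9.34 = 0.867 Ω.

0.867 Ω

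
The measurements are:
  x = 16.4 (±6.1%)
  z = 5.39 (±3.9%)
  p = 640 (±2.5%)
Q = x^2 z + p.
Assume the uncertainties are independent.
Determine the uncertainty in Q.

Let w = x^2·z = 1450. δw/w = √((2·δx/x)² + (1·δz/z)²) = √(0.0149 + 0.00152) = 0.128, so δw = 186.
Q = w + p: δQ = √(δw² + δp²) = √(34500 + 256) = 186

186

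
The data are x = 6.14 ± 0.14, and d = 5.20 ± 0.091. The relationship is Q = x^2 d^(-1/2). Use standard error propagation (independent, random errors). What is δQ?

Q is a product of powers, so relative uncertainties combine in quadrature:
  (2·δx/x)² = (2×0.0228)² = 0.00208;  (−½·δd/d)² = (-0.5×0.0175)² = 7.66e-05
δQ/Q = √(0.00216) = 0.0464
Q = 16.5, so δQ = 0.0464 × 16.5 = 0.768.

0.768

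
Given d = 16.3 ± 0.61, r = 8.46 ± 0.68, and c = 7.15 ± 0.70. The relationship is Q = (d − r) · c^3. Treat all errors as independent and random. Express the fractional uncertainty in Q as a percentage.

31.6%

Let u = d − r = 7.84. δu = √(δd² + δr²) = √(0.372 + 0.462) = 0.914, so δu/u = 0.117.
Q is then a monomial in u, c:
δQ/Q = √((δu/u)² + (3·δc/c)²) = √(0.0136 + 0.0863) = 0.316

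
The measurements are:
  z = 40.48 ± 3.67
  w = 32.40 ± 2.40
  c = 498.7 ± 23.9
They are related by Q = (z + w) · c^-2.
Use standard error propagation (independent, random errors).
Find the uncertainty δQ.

3.32e-05

Let u = z + w = 72.88. δu = √(δz² + δw²) = √(13.5 + 5.76) = 4.39, so δu/u = 0.0602.
Q is then a monomial in u, c:
δQ/Q = √((δu/u)² + (-2·δc/c)²) = √(0.00362 + 0.00919) = 0.113
Q = 0.0002930, so δQ = 0.113 × 0.0002930 = 3.32e-05.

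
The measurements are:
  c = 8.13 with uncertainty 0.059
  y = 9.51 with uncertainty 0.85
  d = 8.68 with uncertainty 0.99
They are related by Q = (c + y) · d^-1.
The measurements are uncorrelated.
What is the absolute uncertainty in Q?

Let u = c + y = 17.6. δu = √(δc² + δy²) = √(0.00348 + 0.722) = 0.852, so δu/u = 0.0483.
Q is then a monomial in u, d:
δQ/Q = √((δu/u)² + (-1·δd/d)²) = √(0.00233 + 0.0130) = 0.124
Q = 2.03, so δQ = 0.124 × 2.03 = 0.252.

0.252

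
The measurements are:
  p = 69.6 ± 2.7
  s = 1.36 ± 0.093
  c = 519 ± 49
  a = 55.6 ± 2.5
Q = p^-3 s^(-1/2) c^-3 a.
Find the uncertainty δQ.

3.15e-13

Products/powers → add relative errors in quadrature, weighted by exponent:
  (-3·δp/p)² = (-3×0.0388)² = 0.0135;  (−½·δs/s)² = (-0.5×0.0684)² = 0.00117;  (-3·δc/c)² = (-3×0.0944)² = 0.0802;  (1·δa/a)² = (1×0.0450)² = 0.00202
δQ/Q = √(0.0970) = 0.311
Q = 1.01e-12, so δQ = 0.311 × 1.01e-12 = 3.15e-13.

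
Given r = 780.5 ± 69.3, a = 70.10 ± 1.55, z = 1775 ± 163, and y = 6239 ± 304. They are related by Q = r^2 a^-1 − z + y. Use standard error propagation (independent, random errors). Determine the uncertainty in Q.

1590

Let p = r^2·a^-1 = 8690. δp/p = √((2·δr/r)² + (-1·δa/a)²) = √(0.0315 + 0.000489) = 0.179, so δp = 1560.
Q = p − z + y: δQ = √(δp² + δz² + δy²) = √(2.42e+06 + 26600 + 92400) = 1590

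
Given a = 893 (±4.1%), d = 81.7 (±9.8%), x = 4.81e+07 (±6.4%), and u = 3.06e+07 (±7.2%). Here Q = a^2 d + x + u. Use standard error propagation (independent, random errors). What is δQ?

Let p = a^2·d = 6.52e+07. δp/p = √((2·δa/a)² + (1·δd/d)²) = √(0.00672 + 0.00960) = 0.128, so δp = 8.33e+06.
Q = p + x + u: δQ = √(δp² + δx² + δu²) = √(6.93e+13 + 9.48e+12 + 4.85e+12) = 9.15e+06

9.15e+06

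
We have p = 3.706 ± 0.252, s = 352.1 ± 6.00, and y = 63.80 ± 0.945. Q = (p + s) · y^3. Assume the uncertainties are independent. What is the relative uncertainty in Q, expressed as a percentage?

4.75%

Let u = p + s = 355.8. δu = √(δp² + δs²) = √(0.0635 + 36.0) = 6.01, so δu/u = 0.0169.
Q is then a monomial in u, y:
δQ/Q = √((δu/u)² + (3·δy/y)²) = √(0.000285 + 0.00197) = 0.0475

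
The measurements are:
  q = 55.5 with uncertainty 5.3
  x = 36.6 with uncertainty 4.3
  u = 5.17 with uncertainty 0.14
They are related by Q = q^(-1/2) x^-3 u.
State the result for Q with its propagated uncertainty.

(1.42 ± 0.505) × 10^-5

Relative error in a monomial: (δQ/Q)² = Σ (nᵢ · δxᵢ/xᵢ)².
  (−½·δq/q)² = (-0.5×0.0955)² = 0.00228;  (-3·δx/x)² = (-3×0.117)² = 0.124;  (1·δu/u)² = (1×0.0271)² = 0.000733
δQ/Q = √(0.127) = 0.357
Q = 1.42e-05, so δQ = 0.357 × 1.42e-05 = 5.05e-06.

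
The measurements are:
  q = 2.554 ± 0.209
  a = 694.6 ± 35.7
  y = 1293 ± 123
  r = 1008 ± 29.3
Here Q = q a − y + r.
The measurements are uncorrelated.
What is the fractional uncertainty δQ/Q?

Let p = q·a = 1774. δp/p = √((1·δq/q)² + (1·δa/a)²) = √(0.00670 + 0.00264) = 0.0966, so δp = 171.
Q = p − y + r: δQ = √(δp² + δy² + δr²) = √(29400 + 15100 + 858) = 213
Q = 1489, so δQ/Q = 213/1489 = 0.143.

0.143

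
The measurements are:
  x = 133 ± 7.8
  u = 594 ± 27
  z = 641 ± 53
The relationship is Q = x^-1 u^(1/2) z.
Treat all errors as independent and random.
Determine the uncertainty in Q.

12.2

Since Q is a product/quotient, work with relative uncertainties:
  (-1·δx/x)² = (-1×0.0586)² = 0.00344;  (½·δu/u)² = (0.5×0.0455)² = 0.000517;  (1·δz/z)² = (1×0.0827)² = 0.00684
δQ/Q = √(0.0108) = 0.104
Q = 117, so δQ = 0.104 × 117 = 12.2.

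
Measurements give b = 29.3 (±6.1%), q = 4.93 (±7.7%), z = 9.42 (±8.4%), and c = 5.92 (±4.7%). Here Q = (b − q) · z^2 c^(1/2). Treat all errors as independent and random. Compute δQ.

Let u = b − q = 24.4. δu = √(δb² + δq²) = √(3.19 + 0.144) = 1.83, so δu/u = 0.0750.
Q is then a monomial in u, z, c:
δQ/Q = √((δu/u)² + (2·δz/z)² + (½·δc/c)²) = √(0.00562 + 0.0282 + 0.000552) = 0.185
Q = 5260, so δQ = 0.185 × 5260 = 976.

976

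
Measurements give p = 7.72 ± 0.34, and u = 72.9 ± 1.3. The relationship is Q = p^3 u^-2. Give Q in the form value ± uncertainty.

0.0866 ± 0.0118

For a monomial Q ∝ p^3, u^-2, fractional errors add in quadrature:
  (3·δp/p)² = (3×0.0440)² = 0.0175;  (-2·δu/u)² = (-2×0.0178)² = 0.00127
δQ/Q = √(0.0187) = 0.137
Q = 0.0866, so δQ = 0.137 × 0.0866 = 0.0118.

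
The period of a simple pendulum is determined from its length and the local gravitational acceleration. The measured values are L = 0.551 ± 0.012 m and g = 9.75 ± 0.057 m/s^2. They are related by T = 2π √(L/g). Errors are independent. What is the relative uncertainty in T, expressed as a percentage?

1.13%

T is a product of powers, so relative uncertainties combine in quadrature:
  (½·δL/L)² = (0.5×0.0218)² = 0.000119;  (−½·δg/g)² = (-0.5×0.00585)² = 8.54e-06
δT/T = √(0.000127) = 0.0113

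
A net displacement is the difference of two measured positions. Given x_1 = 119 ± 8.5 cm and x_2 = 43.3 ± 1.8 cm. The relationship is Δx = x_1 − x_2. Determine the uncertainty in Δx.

8.69 cm

Sums and differences: (δΔx)² = Σ (cᵢ δxᵢ)².
  (δx_1)² = 72.2;  (δx_2)² = 3.24
δΔx = √(75.5) = 8.69 cm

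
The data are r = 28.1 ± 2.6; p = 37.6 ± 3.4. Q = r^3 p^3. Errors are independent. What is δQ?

4.58e+08

For a monomial Q ∝ r^3, p^3, fractional errors add in quadrature:
  (3·δr/r)² = (3×0.0925)² = 0.0771;  (3·δp/p)² = (3×0.0904)² = 0.0736
δQ/Q = √(0.151) = 0.388
Q = 1.18e+09, so δQ = 0.388 × 1.18e+09 = 4.58e+08.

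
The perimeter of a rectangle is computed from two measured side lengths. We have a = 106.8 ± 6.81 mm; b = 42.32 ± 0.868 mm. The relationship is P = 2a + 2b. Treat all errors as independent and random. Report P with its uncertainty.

Sums and differences: (δP)² = Σ (cᵢ δxᵢ)².
  (2·δa)² = 186;  (2·δb)² = 3.01
δP = √(189) = 13.7 mm
P = 298.2 mm.

298.2 ± 13.7 mm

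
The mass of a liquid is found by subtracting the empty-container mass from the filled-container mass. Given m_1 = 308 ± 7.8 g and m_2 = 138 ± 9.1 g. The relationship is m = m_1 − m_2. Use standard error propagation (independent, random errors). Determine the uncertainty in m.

Each term contributes (cᵢ δxᵢ)² to (δm)²:
  (δm_1)² = 60.8;  (δm_2)² = 82.8
δm = √(144) = 12.0 g

12.0 g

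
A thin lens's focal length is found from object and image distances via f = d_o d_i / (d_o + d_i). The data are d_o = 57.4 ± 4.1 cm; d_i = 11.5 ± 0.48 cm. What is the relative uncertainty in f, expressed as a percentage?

3.68%

∂f/∂d_o = (d_i/(d_o+d_i))² = 0.0279;  ∂f/∂d_i = (d_o/(d_o+d_i))² = 0.694
δf = √((∂f/∂d_o · δd_o)² + (∂f/∂d_i · δd_i)²) = √(0.0130 + 0.111) = 0.352 cm
f = 9.58 cm, so δf/f = 0.352/9.58 = 0.0368.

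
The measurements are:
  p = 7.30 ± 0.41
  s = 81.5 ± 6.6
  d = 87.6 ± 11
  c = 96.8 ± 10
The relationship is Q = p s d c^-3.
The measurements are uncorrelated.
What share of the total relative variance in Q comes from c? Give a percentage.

(δQ/Q)² = (1·δp/p)² + (1·δs/s)² + (1·δd/d)² + (-3·δc/c)²
  p term: (1×0.0562)² = 0.00315
  s term: (1×0.0810)² = 0.00656
  d term: (1×0.126)² = 0.0158
  c term: (-3×0.103)² = 0.0960
Total = 0.122. Share from c = 0.0960/0.122 = 0.790.

79.0%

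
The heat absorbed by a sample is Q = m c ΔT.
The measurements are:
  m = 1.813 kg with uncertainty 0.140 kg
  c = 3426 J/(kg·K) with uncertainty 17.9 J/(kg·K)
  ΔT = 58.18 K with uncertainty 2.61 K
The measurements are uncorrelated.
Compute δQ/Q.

Since Q is a product/quotient, work with relative uncertainties:
  (1·δm/m)² = (1×0.0772)² = 0.00596;  (1·δc/c)² = (1×0.00522)² = 2.73e-05;  (1·δΔT/ΔT)² = (1×0.0449)² = 0.00201
δQ/Q = √(0.00800) = 0.0895

0.0895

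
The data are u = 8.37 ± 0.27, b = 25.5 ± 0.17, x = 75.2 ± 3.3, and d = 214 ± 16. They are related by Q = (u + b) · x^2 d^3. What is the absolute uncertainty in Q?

4.52e+11

Let w = u + b = 33.9. δw = √(δu² + δb²) = √(0.0729 + 0.0289) = 0.319, so δw/w = 0.00942.
Q is then a monomial in w, x, d:
δQ/Q = √((δw/w)² + (2·δx/x)² + (3·δd/d)²) = √(8.87e-05 + 0.00770 + 0.0503) = 0.241
Q = 1.88e+12, so δQ = 0.241 × 1.88e+12 = 4.52e+11.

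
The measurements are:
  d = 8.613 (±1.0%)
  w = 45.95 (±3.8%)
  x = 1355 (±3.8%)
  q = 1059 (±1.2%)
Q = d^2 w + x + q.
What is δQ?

156

Let p = d^2·w = 3409. δp/p = √((2·δd/d)² + (1·δw/w)²) = √(0.000400 + 0.00144) = 0.0429, so δp = 146.
Q = p + x + q: δQ = √(δp² + δx² + δq²) = √(21400 + 2650 + 161) = 156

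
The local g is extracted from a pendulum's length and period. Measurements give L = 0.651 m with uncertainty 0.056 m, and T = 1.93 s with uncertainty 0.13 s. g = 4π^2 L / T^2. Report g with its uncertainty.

6.90 ± 1.10 m/s^2

For a monomial g ∝ L, T^-2, fractional errors add in quadrature:
  (1·δL/L)² = (1×0.0860)² = 0.00740;  (-2·δT/T)² = (-2×0.0674)² = 0.0181
δg/g = √(0.0255) = 0.160
g = 6.90 m/s^2, so δg = 0.160 × 6.90 = 1.10 m/s^2.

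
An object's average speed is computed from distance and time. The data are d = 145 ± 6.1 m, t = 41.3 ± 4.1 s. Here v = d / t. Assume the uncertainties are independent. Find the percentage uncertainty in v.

For a monomial v ∝ d, t^-1, fractional errors add in quadrature:
  (1·δd/d)² = (1×0.0421)² = 0.00177;  (-1·δt/t)² = (-1×0.0993)² = 0.00986
δv/v = √(0.0116) = 0.108

10.8%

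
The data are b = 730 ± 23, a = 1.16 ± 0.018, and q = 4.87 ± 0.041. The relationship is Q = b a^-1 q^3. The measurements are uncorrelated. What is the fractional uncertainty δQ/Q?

For a monomial Q ∝ b, a^-1, q^3, fractional errors add in quadrature:
  (1·δb/b)² = (1×0.0315)² = 0.000993;  (-1·δa/a)² = (-1×0.0155)² = 0.000241;  (3·δq/q)² = (3×0.00842)² = 0.000638
δQ/Q = √(0.00187) = 0.0433

0.0433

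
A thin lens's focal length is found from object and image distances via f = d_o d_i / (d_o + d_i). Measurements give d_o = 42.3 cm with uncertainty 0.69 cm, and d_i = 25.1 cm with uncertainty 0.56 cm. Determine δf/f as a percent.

1.53%

∂f/∂d_o = (d_i/(d_o+d_i))² = 0.139;  ∂f/∂d_i = (d_o/(d_o+d_i))² = 0.394
δf = √((∂f/∂d_o · δd_o)² + (∂f/∂d_i · δd_i)²) = √(0.00916 + 0.0487) = 0.240 cm
f = 15.8 cm, so δf/f = 0.240/15.8 = 0.0153.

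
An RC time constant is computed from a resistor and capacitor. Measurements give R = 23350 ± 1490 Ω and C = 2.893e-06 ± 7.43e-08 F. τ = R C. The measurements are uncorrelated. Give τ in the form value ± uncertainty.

0.06755 ± 0.00465 s

Relative error in a monomial: (δτ/τ)² = Σ (nᵢ · δxᵢ/xᵢ)².
  (1·δR/R)² = (1×0.0638)² = 0.00407;  (1·δC/C)² = (1×0.0257)² = 0.000660
δτ/τ = √(0.00473) = 0.0688
τ = 0.06755 s, so δτ = 0.0688 × 0.06755 = 0.00465 s.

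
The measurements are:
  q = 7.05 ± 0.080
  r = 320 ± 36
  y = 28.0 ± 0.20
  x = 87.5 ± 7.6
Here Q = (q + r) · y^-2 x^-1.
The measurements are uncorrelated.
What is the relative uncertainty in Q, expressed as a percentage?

Let u = q + r = 327. δu = √(δq² + δr²) = √(0.00640 + 1300) = 36.0, so δu/u = 0.110.
Q is then a monomial in u, y, x:
δQ/Q = √((δu/u)² + (-2·δy/y)² + (-1·δx/x)²) = √(0.0121 + 0.000204 + 0.00754) = 0.141

14.1%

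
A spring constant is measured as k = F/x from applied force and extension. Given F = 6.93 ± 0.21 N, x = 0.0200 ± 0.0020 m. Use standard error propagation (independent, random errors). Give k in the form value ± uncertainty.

346 ± 36.2 N/m

Since k is a product/quotient, work with relative uncertainties:
  (1·δF/F)² = (1×0.0303)² = 0.000918;  (-1·δx/x)² = (-1×0.100)² = 0.0100
δk/k = √(0.0109) = 0.104
k = 346 N/m, so δk = 0.104 × 346 = 36.2 N/m.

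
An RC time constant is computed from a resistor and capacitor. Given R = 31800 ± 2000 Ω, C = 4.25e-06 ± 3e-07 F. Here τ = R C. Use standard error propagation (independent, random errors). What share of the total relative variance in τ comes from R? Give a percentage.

(δτ/τ)² = (1·δR/R)² + (1·δC/C)²
  R term: (1×0.0629)² = 0.00396
  C term: (1×0.0706)² = 0.00498
Total = 0.00894. Share from R = 0.00396/0.00894 = 0.443.

44.3%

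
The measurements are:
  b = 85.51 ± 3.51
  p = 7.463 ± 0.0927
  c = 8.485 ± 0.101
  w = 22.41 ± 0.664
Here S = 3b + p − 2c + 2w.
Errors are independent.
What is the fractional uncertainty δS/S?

0.0364

Each term contributes (cᵢ δxᵢ)² to (δS)²:
  (3·δb)² = 111;  (δp)² = 0.00859;  (2·δc)² = 0.0408;  (2·δw)² = 1.76
δS = √(113) = 10.6
S = 291.8, so δS/S = 10.6/291.8 = 0.0364.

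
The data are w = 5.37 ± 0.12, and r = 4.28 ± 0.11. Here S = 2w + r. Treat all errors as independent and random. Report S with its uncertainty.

15.0 ± 0.264

S is a linear combination, so absolute uncertainties add in quadrature:
  (2·δw)² = 0.0576;  (δr)² = 0.0121
δS = √(0.0697) = 0.264
S = 15.0.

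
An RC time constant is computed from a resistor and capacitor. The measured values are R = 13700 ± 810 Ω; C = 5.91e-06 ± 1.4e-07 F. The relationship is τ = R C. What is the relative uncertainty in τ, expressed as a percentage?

6.37%

For a monomial τ ∝ R, C, fractional errors add in quadrature:
  (1·δR/R)² = (1×0.0591)² = 0.00350;  (1·δC/C)² = (1×0.0237)² = 0.000561
δτ/τ = √(0.00406) = 0.0637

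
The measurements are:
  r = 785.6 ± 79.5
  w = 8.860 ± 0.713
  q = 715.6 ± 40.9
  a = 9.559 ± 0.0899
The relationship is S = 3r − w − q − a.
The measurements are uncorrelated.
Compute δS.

242

Sums and differences: (δS)² = Σ (cᵢ δxᵢ)².
  (3·δr)² = 56900;  (δw)² = 0.508;  (δq)² = 1670;  (δa)² = 0.00808
δS = √(58600) = 242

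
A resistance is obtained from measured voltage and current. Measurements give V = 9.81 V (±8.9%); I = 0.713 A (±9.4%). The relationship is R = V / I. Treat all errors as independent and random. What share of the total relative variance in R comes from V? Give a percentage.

(δR/R)² = (1·δV/V)² + (-1·δI/I)²
  V term: (1×0.0890)² = 0.00792
  I term: (-1×0.0940)² = 0.00884
Total = 0.0168. Share from V = 0.00792/0.0168 = 0.473.

47.3%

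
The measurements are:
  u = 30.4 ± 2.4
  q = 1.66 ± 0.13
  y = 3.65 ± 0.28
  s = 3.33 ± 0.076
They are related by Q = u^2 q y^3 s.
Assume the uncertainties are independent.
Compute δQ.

72200

Since Q is a product/quotient, work with relative uncertainties:
  (2·δu/u)² = (2×0.0789)² = 0.0249;  (1·δq/q)² = (1×0.0783)² = 0.00613;  (3·δy/y)² = (3×0.0767)² = 0.0530;  (1·δs/s)² = (1×0.0228)² = 0.000521
δQ/Q = √(0.0845) = 0.291
Q = 2.48e+05, so δQ = 0.291 × 2.48e+05 = 72200.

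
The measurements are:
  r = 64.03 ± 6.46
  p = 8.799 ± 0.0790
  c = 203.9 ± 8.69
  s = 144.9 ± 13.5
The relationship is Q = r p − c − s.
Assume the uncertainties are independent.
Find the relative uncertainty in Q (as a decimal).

Let w = r·p = 563.4. δw/w = √((1·δr/r)² + (1·δp/p)²) = √(0.0102 + 8.06e-05) = 0.101, so δw = 57.1.
Q = w − c − s: δQ = √(δw² + δc² + δs²) = √(3260 + 75.5 + 182) = 59.3
Q = 214.6, so δQ/Q = 59.3/214.6 = 0.276.

0.276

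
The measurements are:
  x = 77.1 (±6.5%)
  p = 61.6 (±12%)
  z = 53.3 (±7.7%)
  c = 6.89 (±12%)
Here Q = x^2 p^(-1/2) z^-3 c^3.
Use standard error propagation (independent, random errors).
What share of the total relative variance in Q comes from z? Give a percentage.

26.2%

(δQ/Q)² = (2·δx/x)² + (−½·δp/p)² + (-3·δz/z)² + (3·δc/c)²
  x term: (2×0.0650)² = 0.0169
  p term: (-0.5×0.120)² = 0.00360
  z term: (-3×0.0770)² = 0.0534
  c term: (3×0.120)² = 0.130
Total = 0.203. Share from z = 0.0534/0.203 = 0.262.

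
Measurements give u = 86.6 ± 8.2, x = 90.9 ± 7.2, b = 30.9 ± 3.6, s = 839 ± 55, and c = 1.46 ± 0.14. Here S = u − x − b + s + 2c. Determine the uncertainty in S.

56.2

Absolute uncertainties add in quadrature for a linear combination:
  (δu)² = 67.2;  (δx)² = 51.8;  (δb)² = 13.0;  (δs)² = 3020;  (2·δc)² = 0.0784
δS = √(3160) = 56.2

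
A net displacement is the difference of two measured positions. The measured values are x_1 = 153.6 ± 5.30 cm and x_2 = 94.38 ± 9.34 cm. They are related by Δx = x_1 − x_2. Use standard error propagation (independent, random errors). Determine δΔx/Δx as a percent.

18.1%

Δx is a linear combination, so absolute uncertainties add in quadrature:
  (δx_1)² = 28.1;  (δx_2)² = 87.2
δΔx = √(115) = 10.7 cm
Δx = 59.22 cm, so δΔx/Δx = 10.7/59.22 = 0.181.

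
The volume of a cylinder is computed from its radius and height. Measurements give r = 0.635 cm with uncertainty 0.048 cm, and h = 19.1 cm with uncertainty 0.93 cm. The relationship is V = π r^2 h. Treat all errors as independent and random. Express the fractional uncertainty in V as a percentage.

15.9%

Since V is a product/quotient, work with relative uncertainties:
  (2·δr/r)² = (2×0.0756)² = 0.0229;  (1·δh/h)² = (1×0.0487)² = 0.00237
δV/V = √(0.0252) = 0.159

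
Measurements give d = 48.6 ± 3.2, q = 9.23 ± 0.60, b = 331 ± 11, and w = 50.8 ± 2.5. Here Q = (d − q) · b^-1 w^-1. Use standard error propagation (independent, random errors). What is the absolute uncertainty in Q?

0.000238

Let u = d − q = 39.4. δu = √(δd² + δq²) = √(10.2 + 0.360) = 3.26, so δu/u = 0.0827.
Q is then a monomial in u, b, w:
δQ/Q = √((δu/u)² + (-1·δb/b)² + (-1·δw/w)²) = √(0.00684 + 0.00110 + 0.00242) = 0.102
Q = 0.00234, so δQ = 0.102 × 0.00234 = 0.000238.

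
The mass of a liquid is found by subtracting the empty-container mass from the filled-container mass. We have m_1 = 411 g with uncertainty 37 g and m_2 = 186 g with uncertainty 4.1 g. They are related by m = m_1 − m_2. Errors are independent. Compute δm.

37.2 g

Each term contributes (cᵢ δxᵢ)² to (δm)²:
  (δm_1)² = 1370;  (δm_2)² = 16.8
δm = √(1390) = 37.2 g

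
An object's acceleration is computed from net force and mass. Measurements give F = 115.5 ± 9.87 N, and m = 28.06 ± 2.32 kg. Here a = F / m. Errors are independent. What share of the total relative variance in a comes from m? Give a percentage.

(δa/a)² = (1·δF/F)² + (-1·δm/m)²
  F term: (1×0.0855)² = 0.00730
  m term: (-1×0.0827)² = 0.00684
Total = 0.0141. Share from m = 0.00684/0.0141 = 0.484.

48.4%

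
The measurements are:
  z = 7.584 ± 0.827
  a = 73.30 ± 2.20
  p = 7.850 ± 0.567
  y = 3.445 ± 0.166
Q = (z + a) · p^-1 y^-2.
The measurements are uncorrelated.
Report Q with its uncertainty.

0.8682 ± 0.108

Let u = z + a = 80.88. δu = √(δz² + δa²) = √(0.684 + 4.84) = 2.35, so δu/u = 0.0291.
Q is then a monomial in u, p, y:
δQ/Q = √((δu/u)² + (-1·δp/p)² + (-2·δy/y)²) = √(0.000844 + 0.00522 + 0.00929) = 0.124
Q = 0.8682, so δQ = 0.124 × 0.8682 = 0.108.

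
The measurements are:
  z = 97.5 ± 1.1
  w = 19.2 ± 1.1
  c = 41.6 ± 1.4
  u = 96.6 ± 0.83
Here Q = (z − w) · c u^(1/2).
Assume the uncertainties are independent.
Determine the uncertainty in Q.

1260

Let h = z − w = 78.3. δh = √(δz² + δw²) = √(1.21 + 1.21) = 1.56, so δh/h = 0.0199.
Q is then a monomial in h, c, u:
δQ/Q = √((δh/h)² + (1·δc/c)² + (½·δu/u)²) = √(0.000395 + 0.00113 + 1.85e-05) = 0.0393
Q = 32000, so δQ = 0.0393 × 32000 = 1260.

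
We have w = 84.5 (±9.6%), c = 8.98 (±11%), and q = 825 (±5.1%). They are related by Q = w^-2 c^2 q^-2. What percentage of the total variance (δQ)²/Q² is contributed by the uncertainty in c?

(δQ/Q)² = (-2·δw/w)² + (2·δc/c)² + (-2·δq/q)²
  w term: (-2×0.0960)² = 0.0369
  c term: (2×0.110)² = 0.0484
  q term: (-2×0.0510)² = 0.0104
Total = 0.0957. Share from c = 0.0484/0.0957 = 0.506.

50.6%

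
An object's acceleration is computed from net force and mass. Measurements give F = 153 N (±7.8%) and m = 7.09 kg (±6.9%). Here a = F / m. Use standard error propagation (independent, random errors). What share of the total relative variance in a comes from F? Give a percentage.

56.1%

(δa/a)² = (1·δF/F)² + (-1·δm/m)²
  F term: (1×0.0780)² = 0.00608
  m term: (-1×0.0690)² = 0.00476
Total = 0.0108. Share from F = 0.00608/0.0108 = 0.561.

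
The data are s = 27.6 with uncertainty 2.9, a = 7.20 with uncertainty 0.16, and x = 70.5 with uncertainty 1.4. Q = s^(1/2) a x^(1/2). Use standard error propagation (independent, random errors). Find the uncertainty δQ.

Since Q is a product/quotient, work with relative uncertainties:
  (½·δs/s)² = (0.5×0.105)² = 0.00276;  (1·δa/a)² = (1×0.0222)² = 0.000494;  (½·δx/x)² = (0.5×0.0199)² = 9.86e-05
δQ/Q = √(0.00335) = 0.0579
Q = 318, so δQ = 0.0579 × 318 = 18.4.

18.4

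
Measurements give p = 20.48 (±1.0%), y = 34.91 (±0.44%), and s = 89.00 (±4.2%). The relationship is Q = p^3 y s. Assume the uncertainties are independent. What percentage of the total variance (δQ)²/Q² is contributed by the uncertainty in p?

(δQ/Q)² = (3·δp/p)² + (1·δy/y)² + (1·δs/s)²
  p term: (3×0.0100)² = 0.000900
  y term: (1×0.00440)² = 1.94e-05
  s term: (1×0.0420)² = 0.00176
Total = 0.00268. Share from p = 0.000900/0.00268 = 0.335.

33.5%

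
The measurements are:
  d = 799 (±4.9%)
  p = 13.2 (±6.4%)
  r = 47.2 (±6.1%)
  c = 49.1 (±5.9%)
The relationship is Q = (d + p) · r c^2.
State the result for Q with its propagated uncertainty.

Let u = d + p = 812. δu = √(δd² + δp²) = √(1530 + 0.714) = 39.2, so δu/u = 0.0482.
Q is then a monomial in u, r, c:
δQ/Q = √((δu/u)² + (1·δr/r)² + (2·δc/c)²) = √(0.00232 + 0.00372 + 0.0139) = 0.141
Q = 9.24e+07, so δQ = 0.141 × 9.24e+07 = 1.31e+07.

(9.24 ± 1.31) × 10^7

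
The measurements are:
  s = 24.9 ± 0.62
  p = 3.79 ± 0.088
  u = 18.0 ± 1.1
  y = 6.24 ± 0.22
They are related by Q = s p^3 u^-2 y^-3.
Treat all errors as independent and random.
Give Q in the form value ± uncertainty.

0.0172 ± 0.00306

Since Q is a product/quotient, work with relative uncertainties:
  (1·δs/s)² = (1×0.0249)² = 0.000620;  (3·δp/p)² = (3×0.0232)² = 0.00485;  (-2·δu/u)² = (-2×0.0611)² = 0.0149;  (-3·δy/y)² = (-3×0.0353)² = 0.0112
δQ/Q = √(0.0316) = 0.178
Q = 0.0172, so δQ = 0.178 × 0.0172 = 0.00306.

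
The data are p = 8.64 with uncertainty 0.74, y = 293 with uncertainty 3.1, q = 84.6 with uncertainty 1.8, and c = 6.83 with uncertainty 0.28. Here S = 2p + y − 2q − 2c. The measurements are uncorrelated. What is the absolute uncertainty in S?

For a sum/difference, combine absolute errors in quadrature:
  (2·δp)² = 2.19;  (δy)² = 9.61;  (2·δq)² = 13.0;  (2·δc)² = 0.314
δS = √(25.1) = 5.01

5.01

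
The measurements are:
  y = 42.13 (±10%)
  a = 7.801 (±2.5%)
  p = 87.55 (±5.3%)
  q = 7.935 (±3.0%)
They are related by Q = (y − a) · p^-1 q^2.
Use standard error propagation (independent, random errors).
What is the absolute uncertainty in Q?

Let u = y − a = 34.33. δu = √(δy² + δa²) = √(17.7 + 0.0380) = 4.22, so δu/u = 0.123.
Q is then a monomial in u, p, q:
δQ/Q = √((δu/u)² + (-1·δp/p)² + (2·δq/q)²) = √(0.0151 + 0.00281 + 0.00360) = 0.147
Q = 24.69, so δQ = 0.147 × 24.69 = 3.62.

3.62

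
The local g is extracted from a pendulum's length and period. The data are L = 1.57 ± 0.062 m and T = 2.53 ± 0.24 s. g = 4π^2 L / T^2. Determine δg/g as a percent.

19.4%

Since g is a product/quotient, work with relative uncertainties:
  (1·δL/L)² = (1×0.0395)² = 0.00156;  (-2·δT/T)² = (-2×0.0949)² = 0.0360
δg/g = √(0.0376) = 0.194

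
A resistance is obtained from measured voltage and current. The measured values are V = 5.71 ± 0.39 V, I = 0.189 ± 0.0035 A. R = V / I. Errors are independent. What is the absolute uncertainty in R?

Each factor contributes (exponent × relative error)² to (δR/R)²:
  (1·δV/V)² = (1×0.0683)² = 0.00467;  (-1·δI/I)² = (-1×0.0185)² = 0.000343
δR/R = √(0.00501) = 0.0708
R = 30.2 Ω, so δR = 0.0708 × 30.2 = 2.14 Ω.

2.14 Ω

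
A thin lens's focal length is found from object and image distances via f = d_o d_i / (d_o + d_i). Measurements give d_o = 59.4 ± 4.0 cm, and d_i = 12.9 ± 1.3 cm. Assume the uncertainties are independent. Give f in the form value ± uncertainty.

10.6 ± 0.887 cm

∂f/∂d_o = (d_i/(d_o+d_i))² = 0.0318;  ∂f/∂d_i = (d_o/(d_o+d_i))² = 0.675
δf = √((∂f/∂d_o · δd_o)² + (∂f/∂d_i · δd_i)²) = √(0.0162 + 0.770) = 0.887 cm
f = 10.6 cm.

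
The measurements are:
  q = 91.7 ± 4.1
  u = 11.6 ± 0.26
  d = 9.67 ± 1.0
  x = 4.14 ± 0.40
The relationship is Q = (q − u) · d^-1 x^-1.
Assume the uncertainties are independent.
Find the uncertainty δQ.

0.301

Let w = q − u = 80.1. δw = √(δq² + δu²) = √(16.8 + 0.0676) = 4.11, so δw/w = 0.0513.
Q is then a monomial in w, d, x:
δQ/Q = √((δw/w)² + (-1·δd/d)² + (-1·δx/x)²) = √(0.00263 + 0.0107 + 0.00934) = 0.151
Q = 2.00, so δQ = 0.151 × 2.00 = 0.301.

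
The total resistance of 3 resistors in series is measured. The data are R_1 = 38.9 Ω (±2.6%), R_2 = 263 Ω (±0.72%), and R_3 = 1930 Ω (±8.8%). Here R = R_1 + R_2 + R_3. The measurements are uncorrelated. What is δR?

170 Ω

For a sum/difference, combine absolute errors in quadrature:
  (δR_1)² = 1.02;  (δR_2)² = 3.59;  (δR_3)² = 28800
δR = √(28900) = 170 Ω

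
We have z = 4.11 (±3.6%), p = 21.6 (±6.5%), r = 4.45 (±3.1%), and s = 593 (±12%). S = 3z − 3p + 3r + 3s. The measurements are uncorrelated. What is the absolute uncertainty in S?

214

Sums and differences: (δS)² = Σ (cᵢ δxᵢ)².
  (3·δz)² = 0.197;  (3·δp)² = 17.7;  (3·δr)² = 0.171;  (3·δs)² = 45600
δS = √(45600) = 214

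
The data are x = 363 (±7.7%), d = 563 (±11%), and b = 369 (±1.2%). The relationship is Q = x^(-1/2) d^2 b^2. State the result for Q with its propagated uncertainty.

Each factor contributes (exponent × relative error)² to (δQ/Q)²:
  (−½·δx/x)² = (-0.5×0.0770)² = 0.00148;  (2·δd/d)² = (2×0.110)² = 0.0484;  (2·δb/b)² = (2×0.0120)² = 0.000576
δQ/Q = √(0.0505) = 0.225
Q = 2.27e+09, so δQ = 0.225 × 2.27e+09 = 5.09e+08.

(2.27 ± 0.509) × 10^9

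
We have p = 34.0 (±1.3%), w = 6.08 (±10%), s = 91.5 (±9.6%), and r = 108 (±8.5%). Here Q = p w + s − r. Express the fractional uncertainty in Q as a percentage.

12.8%

Let h = p·w = 207. δh/h = √((1·δp/p)² + (1·δw/w)²) = √(0.000169 + 0.0100) = 0.101, so δh = 20.8.
Q = h + s − r: δQ = √(δh² + δs² + δr²) = √(435 + 77.2 + 84.3) = 24.4
Q = 190, so δQ/Q = 24.4/190 = 0.128.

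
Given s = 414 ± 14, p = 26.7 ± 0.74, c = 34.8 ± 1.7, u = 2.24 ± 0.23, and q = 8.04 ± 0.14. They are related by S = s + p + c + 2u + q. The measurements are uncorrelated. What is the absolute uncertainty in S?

Absolute uncertainties add in quadrature for a linear combination:
  (δs)² = 196;  (δp)² = 0.548;  (δc)² = 2.89;  (2·δu)² = 0.212;  (δq)² = 0.0196
δS = √(200) = 14.1

14.1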